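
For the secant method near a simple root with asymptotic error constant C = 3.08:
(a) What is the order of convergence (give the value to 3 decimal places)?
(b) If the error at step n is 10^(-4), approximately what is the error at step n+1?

(a) Secant method has superlinear convergence with order φ = (1+√5)/2 ≈ 1.618.
    This means |e_{n+1}| ≈ C|e_n|^1.618.

(b) With |e_n| = 10^(-4) and C = 3.08:
    |e_{n+1}| ≈ 3.08 × (10^(-4))^1.618 = 3.08 × 10^(-6.47)

(a) ≈ 1.618 (golden ratio); (b) |e_{n+1}| ≈ 1.039e-06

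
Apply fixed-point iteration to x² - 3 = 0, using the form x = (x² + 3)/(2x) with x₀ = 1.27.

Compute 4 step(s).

Equation: x² - 3 = 0
Fixed-point form: x = (x² + 3)/(2x)
x₀ = 1.27

x_1 = g(1.270000) = 1.816102
x_2 = g(1.816102) = 1.733996
x_3 = g(1.733996) = 1.732052
x_4 = g(1.732052) = 1.732051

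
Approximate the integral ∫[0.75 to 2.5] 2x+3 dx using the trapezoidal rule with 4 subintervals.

f(x) = 2x+3
a = 0.75, b = 2.5, n = 4
h = (b - a)/n = 0.437500

Trapezoidal rule: (h/2)[f(x₀) + 2f(x₁) + 2f(x₂) + ... + f(xₙ)]

x_0 = 0.7500, f(x_0) = 4.500000, coefficient = 1
x_1 = 1.1875, f(x_1) = 5.375000, coefficient = 2
x_2 = 1.6250, f(x_2) = 6.250000, coefficient = 2
x_3 = 2.0625, f(x_3) = 7.125000, coefficient = 2
x_4 = 2.5000, f(x_4) = 8.000000, coefficient = 1

I ≈ (0.437500/2) × 50.000000 = 10.937500
Exact value: 10.937500
Error: 0.000000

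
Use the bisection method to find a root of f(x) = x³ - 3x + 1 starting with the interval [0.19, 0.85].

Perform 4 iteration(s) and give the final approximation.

f(x) = x³ - 3x + 1
Initial interval: [0.19, 0.85]

Iteration 1:
  c_1 = (0.190000 + 0.850000)/2 = 0.520000
  f(c_1) = f(0.520000) = -0.419392
  f(a) × f(c) < 0, new interval: [0.190000, 0.520000]
Iteration 2:
  c_2 = (0.190000 + 0.520000)/2 = 0.355000
  f(c_2) = f(0.355000) = -0.020261
  f(a) × f(c) < 0, new interval: [0.190000, 0.355000]
Iteration 3:
  c_3 = (0.190000 + 0.355000)/2 = 0.272500
  f(c_3) = f(0.272500) = 0.202735
  f(a) × f(c) ≥ 0, new interval: [0.272500, 0.355000]
Iteration 4:
  c_4 = (0.272500 + 0.355000)/2 = 0.313750
  f(c_4) = f(0.313750) = 0.089635
  f(a) × f(c) ≥ 0, new interval: [0.313750, 0.355000]

After 4 iteration(s), the approximation is c_4 = 0.313750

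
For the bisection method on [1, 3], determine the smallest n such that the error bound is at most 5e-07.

We need (b-a)/2^n ≤ 5e-07
(3 - 1)/2^n ≤ 5e-07
2/2^n ≤ 5e-07
2^n ≥ 4000000
n ≥ log₂(4000000) = 21.93
n ≥ 22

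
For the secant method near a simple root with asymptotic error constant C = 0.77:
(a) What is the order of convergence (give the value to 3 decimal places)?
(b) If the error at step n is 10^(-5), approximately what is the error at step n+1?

(a) Secant method has superlinear convergence with order φ = (1+√5)/2 ≈ 1.618.
    This means |e_{n+1}| ≈ C|e_n|^1.618.

(b) With |e_n| = 10^(-5) and C = 0.77:
    |e_{n+1}| ≈ 0.77 × (10^(-5))^1.618 = 0.77 × 10^(-8.09)

(a) ≈ 1.618 (golden ratio); (b) |e_{n+1}| ≈ 6.256e-09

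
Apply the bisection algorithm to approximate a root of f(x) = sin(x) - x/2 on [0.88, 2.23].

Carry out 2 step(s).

f(x) = sin(x) - x/2
Initial interval: [0.88, 2.23]

Iteration 1:
  c_1 = (0.880000 + 2.230000)/2 = 1.555000
  f(c_1) = f(1.555000) = 0.222375
  f(a) × f(c) ≥ 0, new interval: [1.555000, 2.230000]
Iteration 2:
  c_2 = (1.555000 + 2.230000)/2 = 1.892500
  f(c_2) = f(1.892500) = 0.002448
  f(a) × f(c) ≥ 0, new interval: [1.892500, 2.230000]

After 2 iteration(s), the approximation is c_2 = 1.892500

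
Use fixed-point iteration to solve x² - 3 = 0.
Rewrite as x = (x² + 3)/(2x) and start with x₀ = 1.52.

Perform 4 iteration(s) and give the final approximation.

Equation: x² - 3 = 0
Fixed-point form: x = (x² + 3)/(2x)
x₀ = 1.52

x_1 = g(1.520000) = 1.746842
x_2 = g(1.746842) = 1.732113
x_3 = g(1.732113) = 1.732051
x_4 = g(1.732051) = 1.732051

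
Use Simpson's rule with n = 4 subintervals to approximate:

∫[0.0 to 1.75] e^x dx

f(x) = e^x
a = 0.0, b = 1.75, n = 4
h = (b - a)/n = 0.437500

Simpson's rule: (h/3)[f(x₀) + 4f(x₁) + 2f(x₂) + ... + f(xₙ)]

x_0 = 0.0000, f(x_0) = 1.000000, coefficient = 1
x_1 = 0.4375, f(x_1) = 1.548830, coefficient = 4
x_2 = 0.8750, f(x_2) = 2.398875, coefficient = 2
x_3 = 1.3125, f(x_3) = 3.715451, coefficient = 4
x_4 = 1.7500, f(x_4) = 5.754603, coefficient = 1

I ≈ (0.437500/3) × 32.609477 = 4.755549
Exact value: 4.754603
Error: 0.000946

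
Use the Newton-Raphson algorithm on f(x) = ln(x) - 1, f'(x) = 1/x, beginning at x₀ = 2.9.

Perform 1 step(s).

f(x) = ln(x) - 1
f'(x) = 1/x
x₀ = 2.9

Newton-Raphson formula: x_{n+1} = x_n - f(x_n)/f'(x_n)

Iteration 1:
  f(2.900000) = 0.064711
  f'(2.900000) = 0.344828
  x_1 = 2.900000 - 0.064711/0.344828 = 2.712339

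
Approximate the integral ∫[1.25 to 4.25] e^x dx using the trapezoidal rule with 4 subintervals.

f(x) = e^x
a = 1.25, b = 4.25, n = 4
h = (b - a)/n = 0.750000

Trapezoidal rule: (h/2)[f(x₀) + 2f(x₁) + 2f(x₂) + ... + f(xₙ)]

x_0 = 1.2500, f(x_0) = 3.490343, coefficient = 1
x_1 = 2.0000, f(x_1) = 7.389056, coefficient = 2
x_2 = 2.7500, f(x_2) = 15.642632, coefficient = 2
x_3 = 3.5000, f(x_3) = 33.115452, coefficient = 2
x_4 = 4.2500, f(x_4) = 70.105412, coefficient = 1

I ≈ (0.750000/2) × 185.890035 = 69.708763
Exact value: 66.615069
Error: 3.093694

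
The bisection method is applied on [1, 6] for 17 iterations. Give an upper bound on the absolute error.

Bisection error bound: |error| ≤ (b-a)/2^n
|error| ≤ (6 - 1)/2^17 = 5/2^17
|error| ≤ 0.0000381470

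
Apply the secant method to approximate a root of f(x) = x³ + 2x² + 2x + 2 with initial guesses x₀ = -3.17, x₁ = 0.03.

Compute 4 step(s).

f(x) = x³ + 2x² + 2x + 2
x₀ = -3.17, x₁ = 0.03

Secant formula: x_{n+1} = x_n - f(x_n)(x_n - x_{n-1})/(f(x_n) - f(x_{n-1}))

Iteration 1:
  f(-3.170000) = -16.097213
  f(0.030000) = 2.061827
  x_2 = 0.030000 - 2.061827×(0.030000 - (-3.170000))/(2.061827 - (-16.097213))
       = -0.333337
Iteration 2:
  f(0.030000) = 2.061827
  f(-0.333337) = 1.518515
  x_3 = -0.333337 - 1.518515×(-0.333337 - 0.030000)/(1.518515 - 2.061827)
       = -1.348835
Iteration 3:
  f(-0.333337) = 1.518515
  f(-1.348835) = 0.487031
  x_4 = -1.348835 - 0.487031×(-1.348835 - (-0.333337))/(0.487031 - 1.518515)
       = -1.828318
Iteration 4:
  f(-1.348835) = 0.487031
  f(-1.828318) = -1.082745
  x_5 = -1.828318 - (-1.082745)×(-1.828318 - (-1.348835))/(-1.082745 - 0.487031)
       = -1.497597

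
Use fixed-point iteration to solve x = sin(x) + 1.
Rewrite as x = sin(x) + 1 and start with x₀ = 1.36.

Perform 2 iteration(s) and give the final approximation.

Equation: x = sin(x) + 1
Fixed-point form: x = sin(x) + 1
x₀ = 1.36

x_1 = g(1.360000) = 1.977865
x_2 = g(1.977865) = 1.918285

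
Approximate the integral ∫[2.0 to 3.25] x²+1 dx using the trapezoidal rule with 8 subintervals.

f(x) = x²+1
a = 2.0, b = 3.25, n = 8
h = (b - a)/n = 0.156250

Trapezoidal rule: (h/2)[f(x₀) + 2f(x₁) + 2f(x₂) + ... + f(xₙ)]

x_0 = 2.0000, f(x_0) = 5.000000, coefficient = 1
x_1 = 2.1562, f(x_1) = 5.649414, coefficient = 2
x_2 = 2.3125, f(x_2) = 6.347656, coefficient = 2
x_3 = 2.4688, f(x_3) = 7.094727, coefficient = 2
x_4 = 2.6250, f(x_4) = 7.890625, coefficient = 2
x_5 = 2.7812, f(x_5) = 8.735352, coefficient = 2
x_6 = 2.9375, f(x_6) = 9.628906, coefficient = 2
x_7 = 3.0938, f(x_7) = 10.571289, coefficient = 2
x_8 = 3.2500, f(x_8) = 11.562500, coefficient = 1

I ≈ (0.156250/2) × 128.398438 = 10.031128
Exact value: 10.026042
Error: 0.005086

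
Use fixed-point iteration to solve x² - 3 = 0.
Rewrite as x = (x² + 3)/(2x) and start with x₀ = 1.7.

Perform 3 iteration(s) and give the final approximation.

Equation: x² - 3 = 0
Fixed-point form: x = (x² + 3)/(2x)
x₀ = 1.7

x_1 = g(1.700000) = 1.732353
x_2 = g(1.732353) = 1.732051
x_3 = g(1.732051) = 1.732051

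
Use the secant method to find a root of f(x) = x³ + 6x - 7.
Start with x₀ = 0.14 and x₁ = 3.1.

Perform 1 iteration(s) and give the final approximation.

f(x) = x³ + 6x - 7
x₀ = 0.14, x₁ = 3.1

Secant formula: x_{n+1} = x_n - f(x_n)(x_n - x_{n-1})/(f(x_n) - f(x_{n-1}))

Iteration 1:
  f(0.140000) = -6.157256
  f(3.100000) = 41.391000
  x_2 = 3.100000 - 41.391000×(3.100000 - 0.140000)/(41.391000 - (-6.157256))
       = 0.523305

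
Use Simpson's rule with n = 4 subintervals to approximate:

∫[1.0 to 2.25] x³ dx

f(x) = x³
a = 1.0, b = 2.25, n = 4
h = (b - a)/n = 0.312500

Simpson's rule: (h/3)[f(x₀) + 4f(x₁) + 2f(x₂) + ... + f(xₙ)]

x_0 = 1.0000, f(x_0) = 1.000000, coefficient = 1
x_1 = 1.3125, f(x_1) = 2.260986, coefficient = 4
x_2 = 1.6250, f(x_2) = 4.291016, coefficient = 2
x_3 = 1.9375, f(x_3) = 7.273193, coefficient = 4
x_4 = 2.2500, f(x_4) = 11.390625, coefficient = 1

I ≈ (0.312500/3) × 59.109375 = 6.157227
Exact value: 6.157227
Error: 0.000000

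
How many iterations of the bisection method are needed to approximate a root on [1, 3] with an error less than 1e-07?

We need (b-a)/2^n ≤ 1e-07
(3 - 1)/2^n ≤ 1e-07
2/2^n ≤ 1e-07
2^n ≥ 20000000
n ≥ log₂(20000000) = 24.25
n ≥ 25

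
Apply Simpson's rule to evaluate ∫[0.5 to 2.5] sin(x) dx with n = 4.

f(x) = sin(x)
a = 0.5, b = 2.5, n = 4
h = (b - a)/n = 0.500000

Simpson's rule: (h/3)[f(x₀) + 4f(x₁) + 2f(x₂) + ... + f(xₙ)]

x_0 = 0.5000, f(x_0) = 0.479426, coefficient = 1
x_1 = 1.0000, f(x_1) = 0.841471, coefficient = 4
x_2 = 1.5000, f(x_2) = 0.997495, coefficient = 2
x_3 = 2.0000, f(x_3) = 0.909297, coefficient = 4
x_4 = 2.5000, f(x_4) = 0.598472, coefficient = 1

I ≈ (0.500000/3) × 10.075961 = 1.679327
Exact value: 1.678726
Error: 0.000601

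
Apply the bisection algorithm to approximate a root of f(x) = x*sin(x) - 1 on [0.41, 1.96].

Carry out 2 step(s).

f(x) = x*sin(x) - 1
Initial interval: [0.41, 1.96]

Iteration 1:
  c_1 = (0.410000 + 1.960000)/2 = 1.185000
  f(c_1) = f(1.185000) = 0.097901
  f(a) × f(c) < 0, new interval: [0.410000, 1.185000]
Iteration 2:
  c_2 = (0.410000 + 1.185000)/2 = 0.797500
  f(c_2) = f(0.797500) = -0.429299
  f(a) × f(c) ≥ 0, new interval: [0.797500, 1.185000]

After 2 iteration(s), the approximation is c_2 = 0.797500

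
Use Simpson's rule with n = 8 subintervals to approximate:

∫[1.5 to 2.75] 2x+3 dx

f(x) = 2x+3
a = 1.5, b = 2.75, n = 8
h = (b - a)/n = 0.156250

Simpson's rule: (h/3)[f(x₀) + 4f(x₁) + 2f(x₂) + ... + f(xₙ)]

x_0 = 1.5000, f(x_0) = 6.000000, coefficient = 1
x_1 = 1.6562, f(x_1) = 6.312500, coefficient = 4
x_2 = 1.8125, f(x_2) = 6.625000, coefficient = 2
x_3 = 1.9688, f(x_3) = 6.937500, coefficient = 4
x_4 = 2.1250, f(x_4) = 7.250000, coefficient = 2
x_5 = 2.2812, f(x_5) = 7.562500, coefficient = 4
x_6 = 2.4375, f(x_6) = 7.875000, coefficient = 2
x_7 = 2.5938, f(x_7) = 8.187500, coefficient = 4
x_8 = 2.7500, f(x_8) = 8.500000, coefficient = 1

I ≈ (0.156250/3) × 174.000000 = 9.062500
Exact value: 9.062500
Error: 0.000000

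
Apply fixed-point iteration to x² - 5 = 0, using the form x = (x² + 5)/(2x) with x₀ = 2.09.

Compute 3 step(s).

Equation: x² - 5 = 0
Fixed-point form: x = (x² + 5)/(2x)
x₀ = 2.09

x_1 = g(2.090000) = 2.241172
x_2 = g(2.241172) = 2.236074
x_3 = g(2.236074) = 2.236068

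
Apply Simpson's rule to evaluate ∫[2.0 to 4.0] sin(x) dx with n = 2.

f(x) = sin(x)
a = 2.0, b = 4.0, n = 2
h = (b - a)/n = 1.000000

Simpson's rule: (h/3)[f(x₀) + 4f(x₁) + 2f(x₂) + ... + f(xₙ)]

x_0 = 2.0000, f(x_0) = 0.909297, coefficient = 1
x_1 = 3.0000, f(x_1) = 0.141120, coefficient = 4
x_2 = 4.0000, f(x_2) = -0.756802, coefficient = 1

I ≈ (1.000000/3) × 0.716975 = 0.238992
Exact value: 0.237497
Error: 0.001495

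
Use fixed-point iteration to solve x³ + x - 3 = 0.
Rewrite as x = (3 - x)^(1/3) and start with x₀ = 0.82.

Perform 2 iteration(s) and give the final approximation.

Equation: x³ + x - 3 = 0
Fixed-point form: x = (3 - x)^(1/3)
x₀ = 0.82

x_1 = g(0.820000) = 1.296638
x_2 = g(1.296638) = 1.194269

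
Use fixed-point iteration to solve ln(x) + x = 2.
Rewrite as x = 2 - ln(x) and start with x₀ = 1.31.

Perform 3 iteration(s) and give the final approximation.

Equation: ln(x) + x = 2
Fixed-point form: x = 2 - ln(x)
x₀ = 1.31

x_1 = g(1.310000) = 1.729973
x_2 = g(1.729973) = 1.451894
x_3 = g(1.451894) = 1.627131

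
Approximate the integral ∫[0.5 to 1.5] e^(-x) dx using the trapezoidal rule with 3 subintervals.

f(x) = e^(-x)
a = 0.5, b = 1.5, n = 3
h = (b - a)/n = 0.333333

Trapezoidal rule: (h/2)[f(x₀) + 2f(x₁) + 2f(x₂) + ... + f(xₙ)]

x_0 = 0.5000, f(x_0) = 0.606531, coefficient = 1
x_1 = 0.8333, f(x_1) = 0.434598, coefficient = 2
x_2 = 1.1667, f(x_2) = 0.311403, coefficient = 2
x_3 = 1.5000, f(x_3) = 0.223130, coefficient = 1

I ≈ (0.333333/2) × 2.321664 = 0.386944
Exact value: 0.383400
Error: 0.003543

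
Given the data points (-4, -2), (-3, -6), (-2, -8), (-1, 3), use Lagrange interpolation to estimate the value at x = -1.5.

Lagrange interpolation formula:
P(x) = Σ yᵢ × Lᵢ(x)
where Lᵢ(x) = Π_{j≠i} (x - xⱼ)/(xᵢ - xⱼ)

L_0(-1.5) = (-1.5 - (-3))/(-4 - (-3)) × (-1.5 - (-2))/(-4 - (-2)) × (-1.5 - (-1))/(-4 - (-1)) = 0.062500
L_1(-1.5) = (-1.5 - (-4))/(-3 - (-4)) × (-1.5 - (-2))/(-3 - (-2)) × (-1.5 - (-1))/(-3 - (-1)) = -0.312500
L_2(-1.5) = (-1.5 - (-4))/(-2 - (-4)) × (-1.5 - (-3))/(-2 - (-3)) × (-1.5 - (-1))/(-2 - (-1)) = 0.937500
L_3(-1.5) = (-1.5 - (-4))/(-1 - (-4)) × (-1.5 - (-3))/(-1 - (-3)) × (-1.5 - (-2))/(-1 - (-2)) = 0.312500

P(-1.5) = (-2)×L_0(-1.5) + (-6)×L_1(-1.5) + (-8)×L_2(-1.5) + 3×L_3(-1.5)
P(-1.5) = -4.812500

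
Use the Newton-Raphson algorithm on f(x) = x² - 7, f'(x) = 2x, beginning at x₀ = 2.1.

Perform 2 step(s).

f(x) = x² - 7
f'(x) = 2x
x₀ = 2.1

Newton-Raphson formula: x_{n+1} = x_n - f(x_n)/f'(x_n)

Iteration 1:
  f(2.100000) = -2.590000
  f'(2.100000) = 4.200000
  x_1 = 2.100000 - (-2.590000)/4.200000 = 2.716667
Iteration 2:
  f(2.716667) = 0.380278
  f'(2.716667) = 5.433333
  x_2 = 2.716667 - 0.380278/5.433333 = 2.646677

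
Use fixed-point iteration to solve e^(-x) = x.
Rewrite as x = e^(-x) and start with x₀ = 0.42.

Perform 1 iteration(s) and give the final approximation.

Equation: e^(-x) = x
Fixed-point form: x = e^(-x)
x₀ = 0.42

x_1 = g(0.420000) = 0.657047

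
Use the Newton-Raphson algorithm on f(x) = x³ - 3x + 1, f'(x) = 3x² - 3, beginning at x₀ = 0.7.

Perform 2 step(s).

f(x) = x³ - 3x + 1
f'(x) = 3x² - 3
x₀ = 0.7

Newton-Raphson formula: x_{n+1} = x_n - f(x_n)/f'(x_n)

Iteration 1:
  f(0.700000) = -0.757000
  f'(0.700000) = -1.530000
  x_1 = 0.700000 - (-0.757000)/(-1.530000) = 0.205229
Iteration 2:
  f(0.205229) = 0.392958
  f'(0.205229) = -2.873643
  x_2 = 0.205229 - 0.392958/(-2.873643) = 0.341974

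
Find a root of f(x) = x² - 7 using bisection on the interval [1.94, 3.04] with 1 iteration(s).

f(x) = x² - 7
Initial interval: [1.94, 3.04]

Iteration 1:
  c_1 = (1.940000 + 3.040000)/2 = 2.490000
  f(c_1) = f(2.490000) = -0.799900
  f(a) × f(c) ≥ 0, new interval: [2.490000, 3.040000]

After 1 iteration(s), the approximation is c_1 = 2.490000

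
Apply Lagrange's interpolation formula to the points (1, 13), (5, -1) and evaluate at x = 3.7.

Lagrange interpolation formula:
P(x) = Σ yᵢ × Lᵢ(x)
where Lᵢ(x) = Π_{j≠i} (x - xⱼ)/(xᵢ - xⱼ)

L_0(3.7) = (3.7 - 5)/(1 - 5) = 0.325000
L_1(3.7) = (3.7 - 1)/(5 - 1) = 0.675000

P(3.7) = 13×L_0(3.7) + (-1)×L_1(3.7)
P(3.7) = 3.550000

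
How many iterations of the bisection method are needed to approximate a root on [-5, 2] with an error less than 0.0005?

We need (b-a)/2^n ≤ 0.0005
(2 - (-5))/2^n ≤ 0.0005
7/2^n ≤ 0.0005
2^n ≥ 14000
n ≥ log₂(14000) = 13.77
n ≥ 14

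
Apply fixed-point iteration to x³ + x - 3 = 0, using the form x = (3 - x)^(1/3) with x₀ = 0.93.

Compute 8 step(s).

Equation: x³ + x - 3 = 0
Fixed-point form: x = (3 - x)^(1/3)
x₀ = 0.93

x_1 = g(0.930000) = 1.274452
x_2 = g(1.274452) = 1.199432
x_3 = g(1.199432) = 1.216568
x_4 = g(1.216568) = 1.212697
x_5 = g(1.212697) = 1.213574
x_6 = g(1.213574) = 1.213375
x_7 = g(1.213375) = 1.213420
x_8 = g(1.213420) = 1.213410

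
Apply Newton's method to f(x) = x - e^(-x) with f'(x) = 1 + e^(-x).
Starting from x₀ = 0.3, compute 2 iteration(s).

f(x) = x - e^(-x)
f'(x) = 1 + e^(-x)
x₀ = 0.3

Newton-Raphson formula: x_{n+1} = x_n - f(x_n)/f'(x_n)

Iteration 1:
  f(0.300000) = -0.440818
  f'(0.300000) = 1.740818
  x_1 = 0.300000 - (-0.440818)/1.740818 = 0.553225
Iteration 2:
  f(0.553225) = -0.021868
  f'(0.553225) = 1.575092
  x_2 = 0.553225 - (-0.021868)/1.575092 = 0.567108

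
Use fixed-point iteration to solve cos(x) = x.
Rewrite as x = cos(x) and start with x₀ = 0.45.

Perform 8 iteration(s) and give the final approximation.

Equation: cos(x) = x
Fixed-point form: x = cos(x)
x₀ = 0.45

x_1 = g(0.450000) = 0.900447
x_2 = g(0.900447) = 0.621260
x_3 = g(0.621260) = 0.813146
x_4 = g(0.813146) = 0.687216
x_5 = g(0.687216) = 0.773015
x_6 = g(0.773015) = 0.715809
x_7 = g(0.715809) = 0.754563
x_8 = g(0.754563) = 0.728571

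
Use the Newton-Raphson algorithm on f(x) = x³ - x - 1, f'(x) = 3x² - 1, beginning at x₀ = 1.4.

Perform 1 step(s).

f(x) = x³ - x - 1
f'(x) = 3x² - 1
x₀ = 1.4

Newton-Raphson formula: x_{n+1} = x_n - f(x_n)/f'(x_n)

Iteration 1:
  f(1.400000) = 0.344000
  f'(1.400000) = 4.880000
  x_1 = 1.400000 - 0.344000/4.880000 = 1.329508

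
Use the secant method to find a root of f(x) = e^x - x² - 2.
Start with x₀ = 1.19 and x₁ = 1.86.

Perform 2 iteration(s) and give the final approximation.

f(x) = e^x - x² - 2
x₀ = 1.19, x₁ = 1.86

Secant formula: x_{n+1} = x_n - f(x_n)(x_n - x_{n-1})/(f(x_n) - f(x_{n-1}))

Iteration 1:
  f(1.190000) = -0.129019
  f(1.860000) = 0.964137
  x_2 = 1.860000 - 0.964137×(1.860000 - 1.190000)/(0.964137 - (-0.129019))
       = 1.269076
Iteration 2:
  f(1.860000) = 0.964137
  f(1.269076) = -0.052990
  x_3 = 1.269076 - (-0.052990)×(1.269076 - 1.860000)/(-0.052990 - 0.964137)
       = 1.299862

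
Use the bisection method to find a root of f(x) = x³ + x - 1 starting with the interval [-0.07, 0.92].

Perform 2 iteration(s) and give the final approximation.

f(x) = x³ + x - 1
Initial interval: [-0.07, 0.92]

Iteration 1:
  c_1 = (-0.070000 + 0.920000)/2 = 0.425000
  f(c_1) = f(0.425000) = -0.498234
  f(a) × f(c) ≥ 0, new interval: [0.425000, 0.920000]
Iteration 2:
  c_2 = (0.425000 + 0.920000)/2 = 0.672500
  f(c_2) = f(0.672500) = -0.023358
  f(a) × f(c) ≥ 0, new interval: [0.672500, 0.920000]

After 2 iteration(s), the approximation is c_2 = 0.672500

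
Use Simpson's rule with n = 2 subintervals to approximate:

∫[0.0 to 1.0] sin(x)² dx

f(x) = sin(x)²
a = 0.0, b = 1.0, n = 2
h = (b - a)/n = 0.500000

Simpson's rule: (h/3)[f(x₀) + 4f(x₁) + 2f(x₂) + ... + f(xₙ)]

x_0 = 0.0000, f(x_0) = 0.000000, coefficient = 1
x_1 = 0.5000, f(x_1) = 0.229849, coefficient = 4
x_2 = 1.0000, f(x_2) = 0.708073, coefficient = 1

I ≈ (0.500000/3) × 1.627469 = 0.271245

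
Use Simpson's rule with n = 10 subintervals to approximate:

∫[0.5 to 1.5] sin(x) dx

f(x) = sin(x)
a = 0.5, b = 1.5, n = 10
h = (b - a)/n = 0.100000

Simpson's rule: (h/3)[f(x₀) + 4f(x₁) + 2f(x₂) + ... + f(xₙ)]

x_0 = 0.5000, f(x_0) = 0.479426, coefficient = 1
x_1 = 0.6000, f(x_1) = 0.564642, coefficient = 4
x_2 = 0.7000, f(x_2) = 0.644218, coefficient = 2
x_3 = 0.8000, f(x_3) = 0.717356, coefficient = 4
x_4 = 0.9000, f(x_4) = 0.783327, coefficient = 2
x_5 = 1.0000, f(x_5) = 0.841471, coefficient = 4
x_6 = 1.1000, f(x_6) = 0.891207, coefficient = 2
x_7 = 1.2000, f(x_7) = 0.932039, coefficient = 4
x_8 = 1.3000, f(x_8) = 0.963558, coefficient = 2
x_9 = 1.4000, f(x_9) = 0.985450, coefficient = 4
x_10 = 1.5000, f(x_10) = 0.997495, coefficient = 1

I ≈ (0.100000/3) × 24.205374 = 0.806846
Exact value: 0.806845
Error: 0.000000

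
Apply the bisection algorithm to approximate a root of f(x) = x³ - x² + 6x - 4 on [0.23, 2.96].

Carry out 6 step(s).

f(x) = x³ - x² + 6x - 4
Initial interval: [0.23, 2.96]

Iteration 1:
  c_1 = (0.230000 + 2.960000)/2 = 1.595000
  f(c_1) = f(1.595000) = 7.083695
  f(a) × f(c) < 0, new interval: [0.230000, 1.595000]
Iteration 2:
  c_2 = (0.230000 + 1.595000)/2 = 0.912500
  f(c_2) = f(0.912500) = 1.402143
  f(a) × f(c) < 0, new interval: [0.230000, 0.912500]
Iteration 3:
  c_3 = (0.230000 + 0.912500)/2 = 0.571250
  f(c_3) = f(0.571250) = -0.712413
  f(a) × f(c) ≥ 0, new interval: [0.571250, 0.912500]
Iteration 4:
  c_4 = (0.571250 + 0.912500)/2 = 0.741875
  f(c_4) = f(0.741875) = 0.309184
  f(a) × f(c) < 0, new interval: [0.571250, 0.741875]
Iteration 5:
  c_5 = (0.571250 + 0.741875)/2 = 0.656563
  f(c_5) = f(0.656563) = -0.208672
  f(a) × f(c) ≥ 0, new interval: [0.656563, 0.741875]
Iteration 6:
  c_6 = (0.656563 + 0.741875)/2 = 0.699219
  f(c_6) = f(0.699219) = 0.048258
  f(a) × f(c) < 0, new interval: [0.656563, 0.699219]

After 6 iteration(s), the approximation is c_6 = 0.699219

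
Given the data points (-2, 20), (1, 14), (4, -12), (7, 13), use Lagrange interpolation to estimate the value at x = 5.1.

Lagrange interpolation formula:
P(x) = Σ yᵢ × Lᵢ(x)
where Lᵢ(x) = Π_{j≠i} (x - xⱼ)/(xᵢ - xⱼ)

L_0(5.1) = (5.1 - 1)/(-2 - 1) × (5.1 - 4)/(-2 - 4) × (5.1 - 7)/(-2 - 7) = 0.052895
L_1(5.1) = (5.1 - (-2))/(1 - (-2)) × (5.1 - 4)/(1 - 4) × (5.1 - 7)/(1 - 7) = -0.274796
L_2(5.1) = (5.1 - (-2))/(4 - (-2)) × (5.1 - 1)/(4 - 1) × (5.1 - 7)/(4 - 7) = 1.024241
L_3(5.1) = (5.1 - (-2))/(7 - (-2)) × (5.1 - 1)/(7 - 1) × (5.1 - 4)/(7 - 4) = 0.197660

P(5.1) = 20×L_0(5.1) + 14×L_1(5.1) + (-12)×L_2(5.1) + 13×L_3(5.1)
P(5.1) = -12.510549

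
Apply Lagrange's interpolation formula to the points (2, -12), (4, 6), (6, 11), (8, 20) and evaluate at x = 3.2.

Lagrange interpolation formula:
P(x) = Σ yᵢ × Lᵢ(x)
where Lᵢ(x) = Π_{j≠i} (x - xⱼ)/(xᵢ - xⱼ)

L_0(3.2) = (3.2 - 4)/(2 - 4) × (3.2 - 6)/(2 - 6) × (3.2 - 8)/(2 - 8) = 0.224000
L_1(3.2) = (3.2 - 2)/(4 - 2) × (3.2 - 6)/(4 - 6) × (3.2 - 8)/(4 - 8) = 1.008000
L_2(3.2) = (3.2 - 2)/(6 - 2) × (3.2 - 4)/(6 - 4) × (3.2 - 8)/(6 - 8) = -0.288000
L_3(3.2) = (3.2 - 2)/(8 - 2) × (3.2 - 4)/(8 - 4) × (3.2 - 6)/(8 - 6) = 0.056000

P(3.2) = (-12)×L_0(3.2) + 6×L_1(3.2) + 11×L_2(3.2) + 20×L_3(3.2)
P(3.2) = 1.312000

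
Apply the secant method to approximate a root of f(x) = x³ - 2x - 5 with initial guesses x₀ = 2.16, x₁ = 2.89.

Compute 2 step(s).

f(x) = x³ - 2x - 5
x₀ = 2.16, x₁ = 2.89

Secant formula: x_{n+1} = x_n - f(x_n)(x_n - x_{n-1})/(f(x_n) - f(x_{n-1}))

Iteration 1:
  f(2.160000) = 0.757696
  f(2.890000) = 13.357569
  x_2 = 2.890000 - 13.357569×(2.890000 - 2.160000)/(13.357569 - 0.757696)
       = 2.116101
Iteration 2:
  f(2.890000) = 13.357569
  f(2.116101) = 0.243455
  x_3 = 2.116101 - 0.243455×(2.116101 - 2.890000)/(0.243455 - 13.357569)
       = 2.101734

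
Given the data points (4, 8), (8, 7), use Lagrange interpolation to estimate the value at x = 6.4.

Lagrange interpolation formula:
P(x) = Σ yᵢ × Lᵢ(x)
where Lᵢ(x) = Π_{j≠i} (x - xⱼ)/(xᵢ - xⱼ)

L_0(6.4) = (6.4 - 8)/(4 - 8) = 0.400000
L_1(6.4) = (6.4 - 4)/(8 - 4) = 0.600000

P(6.4) = 8×L_0(6.4) + 7×L_1(6.4)
P(6.4) = 7.400000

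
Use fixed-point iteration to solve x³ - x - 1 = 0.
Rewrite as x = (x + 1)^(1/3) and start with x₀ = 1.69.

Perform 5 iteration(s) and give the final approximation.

Equation: x³ - x - 1 = 0
Fixed-point form: x = (x + 1)^(1/3)
x₀ = 1.69

x_1 = g(1.690000) = 1.390755
x_2 = g(1.390755) = 1.337145
x_3 = g(1.337145) = 1.327074
x_4 = g(1.327074) = 1.325165
x_5 = g(1.325165) = 1.324803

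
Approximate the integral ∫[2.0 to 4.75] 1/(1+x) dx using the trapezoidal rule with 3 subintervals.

f(x) = 1/(1+x)
a = 2.0, b = 4.75, n = 3
h = (b - a)/n = 0.916667

Trapezoidal rule: (h/2)[f(x₀) + 2f(x₁) + 2f(x₂) + ... + f(xₙ)]

x_0 = 2.0000, f(x_0) = 0.333333, coefficient = 1
x_1 = 2.9167, f(x_1) = 0.255319, coefficient = 2
x_2 = 3.8333, f(x_2) = 0.206897, coefficient = 2
x_3 = 4.7500, f(x_3) = 0.173913, coefficient = 1

I ≈ (0.916667/2) × 1.431678 = 0.656186
Exact value: 0.650588
Error: 0.005598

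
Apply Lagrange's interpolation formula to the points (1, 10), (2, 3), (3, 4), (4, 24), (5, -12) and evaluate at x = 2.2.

Lagrange interpolation formula:
P(x) = Σ yᵢ × Lᵢ(x)
where Lᵢ(x) = Π_{j≠i} (x - xⱼ)/(xᵢ - xⱼ)

L_0(2.2) = (2.2 - 2)/(1 - 2) × (2.2 - 3)/(1 - 3) × (2.2 - 4)/(1 - 4) × (2.2 - 5)/(1 - 5) = -0.033600
L_1(2.2) = (2.2 - 1)/(2 - 1) × (2.2 - 3)/(2 - 3) × (2.2 - 4)/(2 - 4) × (2.2 - 5)/(2 - 5) = 0.806400
L_2(2.2) = (2.2 - 1)/(3 - 1) × (2.2 - 2)/(3 - 2) × (2.2 - 4)/(3 - 4) × (2.2 - 5)/(3 - 5) = 0.302400
L_3(2.2) = (2.2 - 1)/(4 - 1) × (2.2 - 2)/(4 - 2) × (2.2 - 3)/(4 - 3) × (2.2 - 5)/(4 - 5) = -0.089600
L_4(2.2) = (2.2 - 1)/(5 - 1) × (2.2 - 2)/(5 - 2) × (2.2 - 3)/(5 - 3) × (2.2 - 4)/(5 - 4) = 0.014400

P(2.2) = 10×L_0(2.2) + 3×L_1(2.2) + 4×L_2(2.2) + 24×L_3(2.2) + (-12)×L_4(2.2)
P(2.2) = 0.969600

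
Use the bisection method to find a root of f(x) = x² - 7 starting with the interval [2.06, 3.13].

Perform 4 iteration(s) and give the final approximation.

f(x) = x² - 7
Initial interval: [2.06, 3.13]

Iteration 1:
  c_1 = (2.060000 + 3.130000)/2 = 2.595000
  f(c_1) = f(2.595000) = -0.265975
  f(a) × f(c) ≥ 0, new interval: [2.595000, 3.130000]
Iteration 2:
  c_2 = (2.595000 + 3.130000)/2 = 2.862500
  f(c_2) = f(2.862500) = 1.193906
  f(a) × f(c) < 0, new interval: [2.595000, 2.862500]
Iteration 3:
  c_3 = (2.595000 + 2.862500)/2 = 2.728750
  f(c_3) = f(2.728750) = 0.446077
  f(a) × f(c) < 0, new interval: [2.595000, 2.728750]
Iteration 4:
  c_4 = (2.595000 + 2.728750)/2 = 2.661875
  f(c_4) = f(2.661875) = 0.085579
  f(a) × f(c) < 0, new interval: [2.595000, 2.661875]

After 4 iteration(s), the approximation is c_4 = 2.661875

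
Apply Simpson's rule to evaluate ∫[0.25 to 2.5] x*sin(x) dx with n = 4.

f(x) = x*sin(x)
a = 0.25, b = 2.5, n = 4
h = (b - a)/n = 0.562500

Simpson's rule: (h/3)[f(x₀) + 4f(x₁) + 2f(x₂) + ... + f(xₙ)]

x_0 = 0.2500, f(x_0) = 0.061851, coefficient = 1
x_1 = 0.8125, f(x_1) = 0.589882, coefficient = 4
x_2 = 1.3750, f(x_2) = 1.348728, coefficient = 2
x_3 = 1.9375, f(x_3) = 1.808684, coefficient = 4
x_4 = 2.5000, f(x_4) = 1.496180, coefficient = 1

I ≈ (0.562500/3) × 13.849751 = 2.596828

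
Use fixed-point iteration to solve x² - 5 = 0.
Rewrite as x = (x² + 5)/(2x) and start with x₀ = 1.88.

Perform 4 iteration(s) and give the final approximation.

Equation: x² - 5 = 0
Fixed-point form: x = (x² + 5)/(2x)
x₀ = 1.88

x_1 = g(1.880000) = 2.269787
x_2 = g(2.269787) = 2.236318
x_3 = g(2.236318) = 2.236068
x_4 = g(2.236068) = 2.236068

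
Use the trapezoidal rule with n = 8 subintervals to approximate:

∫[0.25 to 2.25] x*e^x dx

f(x) = x*e^x
a = 0.25, b = 2.25, n = 8
h = (b - a)/n = 0.250000

Trapezoidal rule: (h/2)[f(x₀) + 2f(x₁) + 2f(x₂) + ... + f(xₙ)]

x_0 = 0.2500, f(x_0) = 0.321006, coefficient = 1
x_1 = 0.5000, f(x_1) = 0.824361, coefficient = 2
x_2 = 0.7500, f(x_2) = 1.587750, coefficient = 2
x_3 = 1.0000, f(x_3) = 2.718282, coefficient = 2
x_4 = 1.2500, f(x_4) = 4.362929, coefficient = 2
x_5 = 1.5000, f(x_5) = 6.722534, coefficient = 2
x_6 = 1.7500, f(x_6) = 10.070555, coefficient = 2
x_7 = 2.0000, f(x_7) = 14.778112, coefficient = 2
x_8 = 2.2500, f(x_8) = 21.347406, coefficient = 1

I ≈ (0.250000/2) × 103.797455 = 12.974682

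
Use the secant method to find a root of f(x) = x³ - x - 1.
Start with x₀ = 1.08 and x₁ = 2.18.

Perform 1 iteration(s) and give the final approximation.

f(x) = x³ - x - 1
x₀ = 1.08, x₁ = 2.18

Secant formula: x_{n+1} = x_n - f(x_n)(x_n - x_{n-1})/(f(x_n) - f(x_{n-1}))

Iteration 1:
  f(1.080000) = -0.820288
  f(2.180000) = 7.180232
  x_2 = 2.180000 - 7.180232×(2.180000 - 1.080000)/(7.180232 - (-0.820288))
       = 1.192782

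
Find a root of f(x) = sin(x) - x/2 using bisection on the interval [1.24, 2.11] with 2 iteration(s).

f(x) = sin(x) - x/2
Initial interval: [1.24, 2.11]

Iteration 1:
  c_1 = (1.240000 + 2.110000)/2 = 1.675000
  f(c_1) = f(1.675000) = 0.157076
  f(a) × f(c) ≥ 0, new interval: [1.675000, 2.110000]
Iteration 2:
  c_2 = (1.675000 + 2.110000)/2 = 1.892500
  f(c_2) = f(1.892500) = 0.002448
  f(a) × f(c) ≥ 0, new interval: [1.892500, 2.110000]

After 2 iteration(s), the approximation is c_2 = 1.892500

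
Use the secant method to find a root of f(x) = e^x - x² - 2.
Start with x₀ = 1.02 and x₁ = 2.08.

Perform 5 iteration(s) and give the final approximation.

f(x) = e^x - x² - 2
x₀ = 1.02, x₁ = 2.08

Secant formula: x_{n+1} = x_n - f(x_n)(x_n - x_{n-1})/(f(x_n) - f(x_{n-1}))

Iteration 1:
  f(1.020000) = -0.267205
  f(2.080000) = 1.678069
  x_2 = 2.080000 - 1.678069×(2.080000 - 1.020000)/(1.678069 - (-0.267205))
       = 1.165603
Iteration 2:
  f(2.080000) = 1.678069
  f(1.165603) = -0.150774
  x_3 = 1.165603 - (-0.150774)×(1.165603 - 2.080000)/(-0.150774 - 1.678069)
       = 1.240988
Iteration 3:
  f(1.165603) = -0.150774
  f(1.240988) = -0.081022
  x_4 = 1.240988 - (-0.081022)×(1.240988 - 1.165603)/(-0.081022 - (-0.150774))
       = 1.328553
Iteration 4:
  f(1.240988) = -0.081022
  f(1.328553) = 0.010523
  x_5 = 1.328553 - 0.010523×(1.328553 - 1.240988)/(0.010523 - (-0.081022))
       = 1.318487
Iteration 5:
  f(1.328553) = 0.010523
  f(1.318487) = -0.000646
  x_6 = 1.318487 - (-0.000646)×(1.318487 - 1.328553)/(-0.000646 - 0.010523)
       = 1.319069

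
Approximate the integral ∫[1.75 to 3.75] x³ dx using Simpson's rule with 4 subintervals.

f(x) = x³
a = 1.75, b = 3.75, n = 4
h = (b - a)/n = 0.500000

Simpson's rule: (h/3)[f(x₀) + 4f(x₁) + 2f(x₂) + ... + f(xₙ)]

x_0 = 1.7500, f(x_0) = 5.359375, coefficient = 1
x_1 = 2.2500, f(x_1) = 11.390625, coefficient = 4
x_2 = 2.7500, f(x_2) = 20.796875, coefficient = 2
x_3 = 3.2500, f(x_3) = 34.328125, coefficient = 4
x_4 = 3.7500, f(x_4) = 52.734375, coefficient = 1

I ≈ (0.500000/3) × 282.562500 = 47.093750
Exact value: 47.093750
Error: 0.000000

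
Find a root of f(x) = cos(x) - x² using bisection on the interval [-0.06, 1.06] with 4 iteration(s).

f(x) = cos(x) - x²
Initial interval: [-0.06, 1.06]

Iteration 1:
  c_1 = (-0.060000 + 1.060000)/2 = 0.500000
  f(c_1) = f(0.500000) = 0.627583
  f(a) × f(c) ≥ 0, new interval: [0.500000, 1.060000]
Iteration 2:
  c_2 = (0.500000 + 1.060000)/2 = 0.780000
  f(c_2) = f(0.780000) = 0.102514
  f(a) × f(c) ≥ 0, new interval: [0.780000, 1.060000]
Iteration 3:
  c_3 = (0.780000 + 1.060000)/2 = 0.920000
  f(c_3) = f(0.920000) = -0.240580
  f(a) × f(c) < 0, new interval: [0.780000, 0.920000]
Iteration 4:
  c_4 = (0.780000 + 0.920000)/2 = 0.850000
  f(c_4) = f(0.850000) = -0.062517
  f(a) × f(c) < 0, new interval: [0.780000, 0.850000]

After 4 iteration(s), the approximation is c_4 = 0.850000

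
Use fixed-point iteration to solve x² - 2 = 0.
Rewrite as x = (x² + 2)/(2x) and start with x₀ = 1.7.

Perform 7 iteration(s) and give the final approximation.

Equation: x² - 2 = 0
Fixed-point form: x = (x² + 2)/(2x)
x₀ = 1.7

x_1 = g(1.700000) = 1.438235
x_2 = g(1.438235) = 1.414414
x_3 = g(1.414414) = 1.414214
x_4 = g(1.414214) = 1.414214
x_5 = g(1.414214) = 1.414214
x_6 = g(1.414214) = 1.414214
x_7 = g(1.414214) = 1.414214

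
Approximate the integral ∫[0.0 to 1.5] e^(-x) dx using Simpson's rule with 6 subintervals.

f(x) = e^(-x)
a = 0.0, b = 1.5, n = 6
h = (b - a)/n = 0.250000

Simpson's rule: (h/3)[f(x₀) + 4f(x₁) + 2f(x₂) + ... + f(xₙ)]

x_0 = 0.0000, f(x_0) = 1.000000, coefficient = 1
x_1 = 0.2500, f(x_1) = 0.778801, coefficient = 4
x_2 = 0.5000, f(x_2) = 0.606531, coefficient = 2
x_3 = 0.7500, f(x_3) = 0.472367, coefficient = 4
x_4 = 1.0000, f(x_4) = 0.367879, coefficient = 2
x_5 = 1.2500, f(x_5) = 0.286505, coefficient = 4
x_6 = 1.5000, f(x_6) = 0.223130, coefficient = 1

I ≈ (0.250000/3) × 9.322639 = 0.776887
Exact value: 0.776870
Error: 0.000017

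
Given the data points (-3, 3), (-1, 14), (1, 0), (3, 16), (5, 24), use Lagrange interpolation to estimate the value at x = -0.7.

Lagrange interpolation formula:
P(x) = Σ yᵢ × Lᵢ(x)
where Lᵢ(x) = Π_{j≠i} (x - xⱼ)/(xᵢ - xⱼ)

L_0(-0.7) = (-0.7 - (-1))/(-3 - (-1)) × (-0.7 - 1)/(-3 - 1) × (-0.7 - 3)/(-3 - 3) × (-0.7 - 5)/(-3 - 5) = -0.028010
L_1(-0.7) = (-0.7 - (-3))/(-1 - (-3)) × (-0.7 - 1)/(-1 - 1) × (-0.7 - 3)/(-1 - 3) × (-0.7 - 5)/(-1 - 5) = 0.858978
L_2(-0.7) = (-0.7 - (-3))/(1 - (-3)) × (-0.7 - (-1))/(1 - (-1)) × (-0.7 - 3)/(1 - 3) × (-0.7 - 5)/(1 - 5) = 0.227377
L_3(-0.7) = (-0.7 - (-3))/(3 - (-3)) × (-0.7 - (-1))/(3 - (-1)) × (-0.7 - 1)/(3 - 1) × (-0.7 - 5)/(3 - 5) = -0.069647
L_4(-0.7) = (-0.7 - (-3))/(5 - (-3)) × (-0.7 - (-1))/(5 - (-1)) × (-0.7 - 1)/(5 - 1) × (-0.7 - 3)/(5 - 3) = 0.011302

P(-0.7) = 3×L_0(-0.7) + 14×L_1(-0.7) + 0×L_2(-0.7) + 16×L_3(-0.7) + 24×L_4(-0.7)
P(-0.7) = 11.098570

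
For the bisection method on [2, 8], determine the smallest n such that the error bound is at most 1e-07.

We need (b-a)/2^n ≤ 1e-07
(8 - 2)/2^n ≤ 1e-07
6/2^n ≤ 1e-07
2^n ≥ 60000000
n ≥ log₂(60000000) = 25.84
n ≥ 26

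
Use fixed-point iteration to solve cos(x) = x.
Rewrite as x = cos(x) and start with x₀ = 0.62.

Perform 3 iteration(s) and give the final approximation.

Equation: cos(x) = x
Fixed-point form: x = cos(x)
x₀ = 0.62

x_1 = g(0.620000) = 0.813878
x_2 = g(0.813878) = 0.686684
x_3 = g(0.686684) = 0.773352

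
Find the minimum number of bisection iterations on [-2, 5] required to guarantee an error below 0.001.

We need (b-a)/2^n ≤ 0.001
(5 - (-2))/2^n ≤ 0.001
7/2^n ≤ 0.001
2^n ≥ 7000
n ≥ log₂(7000) = 12.77
n ≥ 13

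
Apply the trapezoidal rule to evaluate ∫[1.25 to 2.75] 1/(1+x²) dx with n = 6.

f(x) = 1/(1+x²)
a = 1.25, b = 2.75, n = 6
h = (b - a)/n = 0.250000

Trapezoidal rule: (h/2)[f(x₀) + 2f(x₁) + 2f(x₂) + ... + f(xₙ)]

x_0 = 1.2500, f(x_0) = 0.390244, coefficient = 1
x_1 = 1.5000, f(x_1) = 0.307692, coefficient = 2
x_2 = 1.7500, f(x_2) = 0.246154, coefficient = 2
x_3 = 2.0000, f(x_3) = 0.200000, coefficient = 2
x_4 = 2.2500, f(x_4) = 0.164948, coefficient = 2
x_5 = 2.5000, f(x_5) = 0.137931, coefficient = 2
x_6 = 2.7500, f(x_6) = 0.116788, coefficient = 1

I ≈ (0.250000/2) × 2.620484 = 0.327560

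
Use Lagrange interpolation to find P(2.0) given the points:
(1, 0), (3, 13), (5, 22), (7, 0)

Lagrange interpolation formula:
P(x) = Σ yᵢ × Lᵢ(x)
where Lᵢ(x) = Π_{j≠i} (x - xⱼ)/(xᵢ - xⱼ)

L_0(2.0) = (2.0 - 3)/(1 - 3) × (2.0 - 5)/(1 - 5) × (2.0 - 7)/(1 - 7) = 0.312500
L_1(2.0) = (2.0 - 1)/(3 - 1) × (2.0 - 5)/(3 - 5) × (2.0 - 7)/(3 - 7) = 0.937500
L_2(2.0) = (2.0 - 1)/(5 - 1) × (2.0 - 3)/(5 - 3) × (2.0 - 7)/(5 - 7) = -0.312500
L_3(2.0) = (2.0 - 1)/(7 - 1) × (2.0 - 3)/(7 - 3) × (2.0 - 5)/(7 - 5) = 0.062500

P(2.0) = 0×L_0(2.0) + 13×L_1(2.0) + 22×L_2(2.0) + 0×L_3(2.0)
P(2.0) = 5.312500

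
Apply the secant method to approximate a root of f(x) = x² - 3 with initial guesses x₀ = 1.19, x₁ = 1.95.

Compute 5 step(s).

f(x) = x² - 3
x₀ = 1.19, x₁ = 1.95

Secant formula: x_{n+1} = x_n - f(x_n)(x_n - x_{n-1})/(f(x_n) - f(x_{n-1}))

Iteration 1:
  f(1.190000) = -1.583900
  f(1.950000) = 0.802500
  x_2 = 1.950000 - 0.802500×(1.950000 - 1.190000)/(0.802500 - (-1.583900))
       = 1.694427
Iteration 2:
  f(1.950000) = 0.802500
  f(1.694427) = -0.128918
  x_3 = 1.694427 - (-0.128918)×(1.694427 - 1.950000)/(-0.128918 - 0.802500)
       = 1.729801
Iteration 3:
  f(1.694427) = -0.128918
  f(1.729801) = -0.007789
  x_4 = 1.729801 - (-0.007789)×(1.729801 - 1.694427)/(-0.007789 - (-0.128918))
       = 1.732076
Iteration 4:
  f(1.729801) = -0.007789
  f(1.732076) = 0.000086
  x_5 = 1.732076 - 0.000086×(1.732076 - 1.729801)/(0.000086 - (-0.007789))
       = 1.732051
Iteration 5:
  f(1.732076) = 0.000086
  f(1.732051) = 0.000000
  x_6 = 1.732051 - 0.000000×(1.732051 - 1.732076)/(0.000000 - 0.000086)
       = 1.732051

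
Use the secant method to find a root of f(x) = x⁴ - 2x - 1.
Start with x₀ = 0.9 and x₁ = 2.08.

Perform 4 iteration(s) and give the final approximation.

f(x) = x⁴ - 2x - 1
x₀ = 0.9, x₁ = 2.08

Secant formula: x_{n+1} = x_n - f(x_n)(x_n - x_{n-1})/(f(x_n) - f(x_{n-1}))

Iteration 1:
  f(0.900000) = -2.143900
  f(2.080000) = 13.557737
  x_2 = 2.080000 - 13.557737×(2.080000 - 0.900000)/(13.557737 - (-2.143900))
       = 1.061117
Iteration 2:
  f(2.080000) = 13.557737
  f(1.061117) = -1.854427
  x_3 = 1.061117 - (-1.854427)×(1.061117 - 2.080000)/(-1.854427 - 13.557737)
       = 1.183711
Iteration 3:
  f(1.061117) = -1.854427
  f(1.183711) = -1.404138
  x_4 = 1.183711 - (-1.404138)×(1.183711 - 1.061117)/(-1.404138 - (-1.854427))
       = 1.565998
Iteration 4:
  f(1.183711) = -1.404138
  f(1.565998) = 1.882019
  x_5 = 1.565998 - 1.882019×(1.565998 - 1.183711)/(1.882019 - (-1.404138))
       = 1.347058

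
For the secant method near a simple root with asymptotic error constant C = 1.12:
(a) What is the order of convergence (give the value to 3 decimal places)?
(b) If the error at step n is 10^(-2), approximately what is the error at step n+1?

(a) Secant method has superlinear convergence with order φ = (1+√5)/2 ≈ 1.618.
    This means |e_{n+1}| ≈ C|e_n|^1.618.

(b) With |e_n| = 10^(-2) and C = 1.12:
    |e_{n+1}| ≈ 1.12 × (10^(-2))^1.618 = 1.12 × 10^(-3.24)

(a) ≈ 1.618 (golden ratio); (b) |e_{n+1}| ≈ 6.504e-04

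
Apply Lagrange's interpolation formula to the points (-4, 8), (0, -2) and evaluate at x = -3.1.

Lagrange interpolation formula:
P(x) = Σ yᵢ × Lᵢ(x)
where Lᵢ(x) = Π_{j≠i} (x - xⱼ)/(xᵢ - xⱼ)

L_0(-3.1) = (-3.1 - 0)/(-4 - 0) = 0.775000
L_1(-3.1) = (-3.1 - (-4))/(0 - (-4)) = 0.225000

P(-3.1) = 8×L_0(-3.1) + (-2)×L_1(-3.1)
P(-3.1) = 5.750000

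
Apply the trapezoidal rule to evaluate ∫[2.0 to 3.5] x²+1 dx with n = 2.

f(x) = x²+1
a = 2.0, b = 3.5, n = 2
h = (b - a)/n = 0.750000

Trapezoidal rule: (h/2)[f(x₀) + 2f(x₁) + 2f(x₂) + ... + f(xₙ)]

x_0 = 2.0000, f(x_0) = 5.000000, coefficient = 1
x_1 = 2.7500, f(x_1) = 8.562500, coefficient = 2
x_2 = 3.5000, f(x_2) = 13.250000, coefficient = 1

I ≈ (0.750000/2) × 35.375000 = 13.265625
Exact value: 13.125000
Error: 0.140625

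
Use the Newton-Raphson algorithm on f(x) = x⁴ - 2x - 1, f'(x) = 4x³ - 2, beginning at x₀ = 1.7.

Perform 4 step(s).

f(x) = x⁴ - 2x - 1
f'(x) = 4x³ - 2
x₀ = 1.7

Newton-Raphson formula: x_{n+1} = x_n - f(x_n)/f'(x_n)

Iteration 1:
  f(1.700000) = 3.952100
  f'(1.700000) = 17.652000
  x_1 = 1.700000 - 3.952100/17.652000 = 1.476110
Iteration 2:
  f(1.476110) = 0.795392
  f'(1.476110) = 10.865198
  x_2 = 1.476110 - 0.795392/10.865198 = 1.402905
Iteration 3:
  f(1.402905) = 0.067773
  f'(1.402905) = 9.044464
  x_3 = 1.402905 - 0.067773/9.044464 = 1.395412
Iteration 4:
  f(1.395412) = 0.000661
  f'(1.395412) = 8.868432
  x_4 = 1.395412 - 0.000661/8.868432 = 1.395337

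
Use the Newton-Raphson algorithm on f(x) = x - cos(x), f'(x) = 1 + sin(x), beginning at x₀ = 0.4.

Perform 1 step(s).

f(x) = x - cos(x)
f'(x) = 1 + sin(x)
x₀ = 0.4

Newton-Raphson formula: x_{n+1} = x_n - f(x_n)/f'(x_n)

Iteration 1:
  f(0.400000) = -0.521061
  f'(0.400000) = 1.389418
  x_1 = 0.400000 - (-0.521061)/1.389418 = 0.775021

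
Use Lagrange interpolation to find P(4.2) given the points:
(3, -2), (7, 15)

Lagrange interpolation formula:
P(x) = Σ yᵢ × Lᵢ(x)
where Lᵢ(x) = Π_{j≠i} (x - xⱼ)/(xᵢ - xⱼ)

L_0(4.2) = (4.2 - 7)/(3 - 7) = 0.700000
L_1(4.2) = (4.2 - 3)/(7 - 3) = 0.300000

P(4.2) = (-2)×L_0(4.2) + 15×L_1(4.2)
P(4.2) = 3.100000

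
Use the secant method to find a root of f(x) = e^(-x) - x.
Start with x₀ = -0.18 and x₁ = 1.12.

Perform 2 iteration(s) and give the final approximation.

f(x) = e^(-x) - x
x₀ = -0.18, x₁ = 1.12

Secant formula: x_{n+1} = x_n - f(x_n)(x_n - x_{n-1})/(f(x_n) - f(x_{n-1}))

Iteration 1:
  f(-0.180000) = 1.377217
  f(1.120000) = -0.793720
  x_2 = 1.120000 - (-0.793720)×(1.120000 - (-0.180000))/(-0.793720 - 1.377217)
       = 0.644705
Iteration 2:
  f(1.120000) = -0.793720
  f(0.644705) = -0.119887
  x_3 = 0.644705 - (-0.119887)×(0.644705 - 1.120000)/(-0.119887 - (-0.793720))
       = 0.560141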